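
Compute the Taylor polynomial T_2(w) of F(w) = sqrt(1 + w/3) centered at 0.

-w^2/72 + w/6 + 1

F(0) = 1
F′(0) = 1/6
F′′(0) = -1/36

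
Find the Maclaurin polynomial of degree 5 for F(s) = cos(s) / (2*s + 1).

-337*s^5/12 + 337*s^4/24 - 7*s^3 + 7*s^2/2 - 2*s + 1

Expand 1/(denominator) as a geometric series and multiply by the numerator's series.
[s^0] = 1;  [s^1] = -2;  [s^2] = 7/2;  [s^3] = -7;  [s^4] = 337/24;  [s^5] = -337/12.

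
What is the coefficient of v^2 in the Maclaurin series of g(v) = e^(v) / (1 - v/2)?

Expand each factor separately, then convolve coefficients.
g(0) = 1
g′(0) = 3/2
g′′(0) = 5/2
The Taylor polynomial is Σ g^(k)(0)/k! · v^k.

5/4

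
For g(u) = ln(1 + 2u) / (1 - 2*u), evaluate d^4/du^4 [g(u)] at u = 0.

224

Use 1/(1 - r) = Σ r^k on the denominator, then take the Cauchy product.
The coefficient of u^4 in the expansion is 28/3, so g^(4)(0) = 4! * (28/3) = 224.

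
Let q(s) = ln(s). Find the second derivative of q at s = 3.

-1/9

From the series, [(s - 3)^2] q = -1/18; multiply by 2! = 2 to get -1/9.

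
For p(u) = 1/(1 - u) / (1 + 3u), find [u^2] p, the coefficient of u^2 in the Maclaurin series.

7

Write out both Maclaurin series and multiply, keeping only the needed powers.
p(0) = 1
p′(0) = -2
p′′(0) = 14
The Taylor polynomial is Σ p^(k)(0)/k! · u^k.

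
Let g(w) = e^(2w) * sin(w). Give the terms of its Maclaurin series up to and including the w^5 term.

Multiply the two series term by term and collect like powers.
g(0) = 0
g′(0) = 1
g′′(0) = 4
g′′′(0) = 11
g^(4)(0) = 24
g^(5)(0) = 41
Then c_k = g^(k)(0)/k! gives each Taylor coefficient.

41*w^5/120 + w^4 + 11*w^3/6 + 2*w^2 + w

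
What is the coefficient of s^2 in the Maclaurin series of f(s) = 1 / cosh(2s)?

-2

Divide the numerator series by the denominator series (power-series long division).
f(0) = 1
f′(0) = 0
f′′(0) = -4
So c_2 = f′′(0)/2! = -2.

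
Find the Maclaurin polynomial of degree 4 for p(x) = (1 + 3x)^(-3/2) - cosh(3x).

Add the two expansions coefficient-wise.
p(0) = 0
p′(0) = -9/2
p′′(0) = 99/4
p′′′(0) = -2835/8
p^(4)(0) = 75249/16

25083*x^4/128 - 945*x^3/16 + 99*x^2/8 - 9*x/2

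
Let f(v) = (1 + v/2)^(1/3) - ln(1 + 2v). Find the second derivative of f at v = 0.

71/18

Combine the two series term by term.
The coefficient of v^2 in the expansion is 71/36, so f′′(0) = 2! * (71/36) = 71/18.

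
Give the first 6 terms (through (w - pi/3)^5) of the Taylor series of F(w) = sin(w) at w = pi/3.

(w - pi/3)^5/240 + sqrt(3)*(w - pi/3)^4/48 - (w - pi/3)^3/12 - sqrt(3)*(w - pi/3)^2/4 + (w - pi/3)/2 + sqrt(3)/2

Apply the Taylor formula c_k = f^(k)(a)/k!.
F(pi/3) = sqrt(3)/2
F′(pi/3) = 1/2
F′′(pi/3) = -sqrt(3)/2
F′′′(pi/3) = -1/2
F^(4)(pi/3) = sqrt(3)/2
F^(5)(pi/3) = 1/2
Dividing each by k! gives the coefficients c_0, ..., c_5.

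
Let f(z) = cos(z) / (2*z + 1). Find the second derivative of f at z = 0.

7

Use 1/(1 - r) = Σ r^k on the denominator, then take the Cauchy product.
From the series, [z^2] f = 7/2; multiply by 2! = 2 to get 7.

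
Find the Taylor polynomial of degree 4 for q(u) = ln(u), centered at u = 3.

[(u - 3)^0] = ln(3);  [(u - 3)^1] = 1/3;  [(u - 3)^2] = -1/18;  [(u - 3)^3] = 1/81;  [(u - 3)^4] = -1/324.

-(u - 3)^4/324 + (u - 3)^3/81 - (u - 3)^2/18 + (u - 3)/3 + ln(3)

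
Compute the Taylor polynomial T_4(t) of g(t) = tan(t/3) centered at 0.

t^3/81 + t/3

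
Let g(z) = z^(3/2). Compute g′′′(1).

Compute the successive derivatives at the expansion point and divide by k!.
The coefficient of (z - 1)^3 in the expansion is -1/16, so g′′′(1) = 3! * (-1/16) = -3/8.

-3/8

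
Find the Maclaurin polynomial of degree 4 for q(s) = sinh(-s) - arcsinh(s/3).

-13*s^3/81 - 4*s/3

Combine the two series term by term.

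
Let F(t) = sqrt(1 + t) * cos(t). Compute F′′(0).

Expand each factor separately, then convolve coefficients.
From the series, [t^2] F = -5/8; multiply by 2! = 2 to get -5/4.

-5/4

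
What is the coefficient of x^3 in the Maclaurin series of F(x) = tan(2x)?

F(0) = 0
F′(0) = 2
F′′(0) = 0
F′′′(0) = 16
So c_3 = F′′′(0)/3! = 8/3.

8/3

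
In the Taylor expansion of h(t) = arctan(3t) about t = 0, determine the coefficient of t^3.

-9

[t^0] = 0;  [t^1] = 3;  [t^2] = 0;  [t^3] = -9.
So c_3 = h′′′(0)/3! = -9.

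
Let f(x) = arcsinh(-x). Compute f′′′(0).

1

The coefficient of x^3 in the expansion is 1/6, so f′′′(0) = 3! * (1/6) = 1.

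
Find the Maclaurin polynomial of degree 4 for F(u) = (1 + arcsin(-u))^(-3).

Compose series: expand the inner function first, then feed it into the outer expansion.

17*u^4 + 21*u^3/2 + 6*u^2 + 3*u + 1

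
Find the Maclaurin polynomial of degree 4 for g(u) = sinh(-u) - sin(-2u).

Expand each term separately and add.
[u^0] = 0;  [u^1] = 1;  [u^2] = 0;  [u^3] = -3/2;  [u^4] = 0.

-3*u^3/2 + u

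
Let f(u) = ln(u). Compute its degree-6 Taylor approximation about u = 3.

-(u - 3)^6/4374 + (u - 3)^5/1215 - (u - 3)^4/324 + (u - 3)^3/81 - (u - 3)^2/18 + (u - 3)/3 + ln(3)

Differentiate repeatedly and evaluate at the center.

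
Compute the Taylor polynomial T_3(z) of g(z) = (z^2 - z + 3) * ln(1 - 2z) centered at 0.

Shift and add copies of the series according to the polynomial's terms.
[z^0] = 0;  [z^1] = -6;  [z^2] = -4;  [z^3] = -8.

-8*z^3 - 4*z^2 - 6*z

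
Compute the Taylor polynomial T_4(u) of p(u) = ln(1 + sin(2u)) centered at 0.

-4*u^4/3 + 4*u^3/3 - 2*u^2 + 2*u

Let u equal the inner series; expand the outer function in u and truncate.
p(0) = 0
p′(0) = 2
p′′(0) = -4
p′′′(0) = 8
p^(4)(0) = -32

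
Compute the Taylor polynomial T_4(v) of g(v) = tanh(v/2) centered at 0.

g(0) = 0
g′(0) = 1/2
g′′(0) = 0
g′′′(0) = -1/4
g^(4)(0) = 0

-v^3/24 + v/2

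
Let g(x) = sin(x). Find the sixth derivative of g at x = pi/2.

-1

Differentiate repeatedly and evaluate at the center.
The coefficient of (x - pi/2)^6 in the expansion is -1/720, so g^(6)(pi/2) = 6! * (-1/720) = -1.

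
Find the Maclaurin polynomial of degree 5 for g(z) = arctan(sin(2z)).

Plug the Maclaurin series of the inner function into that of the outer and collect terms.
[z^0] = 0;  [z^1] = 2;  [z^2] = 0;  [z^3] = -4;  [z^4] = 0;  [z^5] = 12.

12*z^5 - 4*z^3 + 2*z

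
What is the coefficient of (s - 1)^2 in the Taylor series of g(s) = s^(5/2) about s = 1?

15/8

Apply the Taylor formula c_k = f^(k)(a)/k!.
g(1) = 1
g′(1) = 5/2
g′′(1) = 15/4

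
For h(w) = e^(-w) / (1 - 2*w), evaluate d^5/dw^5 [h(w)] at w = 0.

2329

Use 1/(1 - r) = Σ r^k on the denominator, then take the Cauchy product.
The coefficient of w^5 in the expansion is 2329/120, so h^(5)(0) = 5! * (2329/120) = 2329.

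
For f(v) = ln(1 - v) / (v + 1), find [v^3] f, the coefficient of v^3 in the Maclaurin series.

Use 1/(1 - r) = Σ r^k on the denominator, then take the Cauchy product.
f(0) = 0
f′(0) = -1
f′′(0) = 1
f′′′(0) = -5
Dividing each by k! gives the coefficients c_0, ..., c_3.

-5/6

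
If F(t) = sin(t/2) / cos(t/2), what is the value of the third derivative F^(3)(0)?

1/4

Divide the numerator series by the denominator series (power-series long division).
From the series, [t^3] F = 1/24; multiply by 3! = 6 to get 1/4.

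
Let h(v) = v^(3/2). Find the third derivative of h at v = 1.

From the series, [(v - 1)^3] h = -1/16; multiply by 3! = 6 to get -3/8.

-3/8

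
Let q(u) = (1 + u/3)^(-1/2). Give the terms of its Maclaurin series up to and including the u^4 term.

35*u^4/10368 - 5*u^3/432 + u^2/24 - u/6 + 1

Differentiate repeatedly and evaluate at the center.
[u^0] = 1;  [u^1] = -1/6;  [u^2] = 1/24;  [u^3] = -5/432;  [u^4] = 35/10368.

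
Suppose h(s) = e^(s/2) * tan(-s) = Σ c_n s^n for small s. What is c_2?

Take the Cauchy product of the two expansions.
h(0) = 0
h′(0) = -1
h′′(0) = -1
The Taylor polynomial is Σ h^(k)(0)/k! · s^k.

-1/2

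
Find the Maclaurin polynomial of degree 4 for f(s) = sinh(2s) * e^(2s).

Multiply the two series term by term and collect like powers.
[s^0] = 0;  [s^1] = 2;  [s^2] = 4;  [s^3] = 16/3;  [s^4] = 16/3.

16*s^4/3 + 16*s^3/3 + 4*s^2 + 2*s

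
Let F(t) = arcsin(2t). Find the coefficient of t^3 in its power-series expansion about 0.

4/3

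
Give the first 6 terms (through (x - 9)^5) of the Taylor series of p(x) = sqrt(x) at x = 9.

7*(x - 9)^5/5038848 - 5*(x - 9)^4/279936 + (x - 9)^3/3888 - (x - 9)^2/216 + (x - 9)/6 + 3

Use the known series and substitute for the argument.
p(9) = 3
p′(9) = 1/6
p′′(9) = -1/108
p′′′(9) = 1/648
p^(4)(9) = -5/11664
p^(5)(9) = 35/209952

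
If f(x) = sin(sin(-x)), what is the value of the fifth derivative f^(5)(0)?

Let u equal the inner series; expand the outer function in u and truncate.
From the series, [x^5] f = -1/10; multiply by 5! = 120 to get -12.

-12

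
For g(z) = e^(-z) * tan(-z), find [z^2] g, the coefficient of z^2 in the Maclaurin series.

Take the Cauchy product of the two expansions.
g(0) = 0
g′(0) = -1
g′′(0) = 2
Then c_k = g^(k)(0)/k! gives each Taylor coefficient.

1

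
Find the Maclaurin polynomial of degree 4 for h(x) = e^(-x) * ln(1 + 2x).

-8*x^4 + 17*x^3/3 - 4*x^2 + 2*x

Multiply the two series term by term and collect like powers.
h(0) = 0
h′(0) = 2
h′′(0) = -8
h′′′(0) = 34
h^(4)(0) = -192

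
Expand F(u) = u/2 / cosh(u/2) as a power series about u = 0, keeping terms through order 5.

Divide the numerator series by the denominator series (power-series long division).
[u^0] = 0;  [u^1] = 1/2;  [u^2] = 0;  [u^3] = -1/16;  [u^4] = 0;  [u^5] = 5/768.

5*u^5/768 - u^3/16 + u/2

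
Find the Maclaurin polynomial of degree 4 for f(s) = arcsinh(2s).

-4*s^3/3 + 2*s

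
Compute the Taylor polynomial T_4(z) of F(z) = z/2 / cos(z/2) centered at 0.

z^3/16 + z/2

Invert the denominator's series and multiply.
F(0) = 0
F′(0) = 1/2
F′′(0) = 0
F′′′(0) = 3/8
F^(4)(0) = 0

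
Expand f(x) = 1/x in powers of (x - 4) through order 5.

-(x - 4)^5/4096 + (x - 4)^4/1024 - (x - 4)^3/256 + (x - 4)^2/64 - (x - 4)/16 + 1/4

f(4) = 1/4
f′(4) = -1/16
f′′(4) = 1/32
f′′′(4) = -3/128
f^(4)(4) = 3/128
f^(5)(4) = -15/512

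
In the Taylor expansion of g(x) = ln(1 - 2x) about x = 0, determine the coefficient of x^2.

Compute the successive derivatives at the expansion point and divide by k!.
[x^0] = 0;  [x^1] = -2;  [x^2] = -2.

-2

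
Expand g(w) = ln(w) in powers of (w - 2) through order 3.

(w - 2)^3/24 - (w - 2)^2/8 + (w - 2)/2 + ln(2)

[(w - 2)^0] = ln(2);  [(w - 2)^1] = 1/2;  [(w - 2)^2] = -1/8;  [(w - 2)^3] = 1/24.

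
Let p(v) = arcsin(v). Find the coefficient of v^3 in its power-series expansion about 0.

p(0) = 0
p′(0) = 1
p′′(0) = 0
p′′′(0) = 1

1/6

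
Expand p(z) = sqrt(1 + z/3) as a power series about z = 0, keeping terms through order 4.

[z^0] = 1;  [z^1] = 1/6;  [z^2] = -1/72;  [z^3] = 1/432;  [z^4] = -5/10368.

-5*z^4/10368 + z^3/432 - z^2/72 + z/6 + 1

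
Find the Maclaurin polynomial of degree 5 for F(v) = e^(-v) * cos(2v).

-41*v^5/120 - 7*v^4/24 + 11*v^3/6 - 3*v^2/2 - v + 1

Take the Cauchy product of the two expansions.
[v^0] = 1;  [v^1] = -1;  [v^2] = -3/2;  [v^3] = 11/6;  [v^4] = -7/24;  [v^5] = -41/120.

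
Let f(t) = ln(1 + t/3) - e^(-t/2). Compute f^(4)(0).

-59/432

Combine the two series term by term.
The coefficient of t^4 in the expansion is -59/10368, so f^(4)(0) = 4! * (-59/10368) = -59/432.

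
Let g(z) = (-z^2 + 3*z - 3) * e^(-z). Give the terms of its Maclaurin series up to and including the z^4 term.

-9*z^4/8 + 3*z^3 - 11*z^2/2 + 6*z - 3

Multiply each power in the prefactor through the base expansion.
[z^0] = -3;  [z^1] = 6;  [z^2] = -11/2;  [z^3] = 3;  [z^4] = -9/8.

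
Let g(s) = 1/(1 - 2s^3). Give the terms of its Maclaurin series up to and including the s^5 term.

g(0) = 1
g′(0) = 0
g′′(0) = 0
g′′′(0) = 12
g^(4)(0) = 0
g^(5)(0) = 0
The Taylor polynomial is Σ g^(k)(0)/k! · s^k.

2*s^3 + 1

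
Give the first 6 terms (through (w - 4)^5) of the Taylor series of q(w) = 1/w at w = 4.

-(w - 4)^5/4096 + (w - 4)^4/1024 - (w - 4)^3/256 + (w - 4)^2/64 - (w - 4)/16 + 1/4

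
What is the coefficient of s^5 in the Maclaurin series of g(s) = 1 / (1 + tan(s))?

-32/15

Expand as Σ (-1)^k u^k with u equal to the inner function's series.
g(0) = 1
g′(0) = -1
g′′(0) = 2
g′′′(0) = -8
g^(4)(0) = 40
g^(5)(0) = -256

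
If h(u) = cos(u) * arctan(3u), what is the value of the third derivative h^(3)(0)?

Take the Cauchy product of the two expansions.
The coefficient of u^3 in the expansion is -21/2, so h′′′(0) = 3! * (-21/2) = -63.

-63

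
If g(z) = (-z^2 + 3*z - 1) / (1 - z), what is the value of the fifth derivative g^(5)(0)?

Shift and add copies of the series according to the polynomial's terms.
The coefficient of z^5 in the expansion is 1, so g^(5)(0) = 5! * (1) = 120.

120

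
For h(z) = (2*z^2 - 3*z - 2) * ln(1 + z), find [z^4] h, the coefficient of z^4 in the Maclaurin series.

-3/2

Multiply each power in the prefactor through the base expansion.
h(0) = 0
h′(0) = -2
h′′(0) = -4
h′′′(0) = 17
h^(4)(0) = -36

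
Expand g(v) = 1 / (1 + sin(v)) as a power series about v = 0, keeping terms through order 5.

Use the geometric series for the reciprocal, then substitute.
g(0) = 1
g′(0) = -1
g′′(0) = 2
g′′′(0) = -5
g^(4)(0) = 16
g^(5)(0) = -61
The Taylor polynomial is Σ g^(k)(0)/k! · v^k.

-61*v^5/120 + 2*v^4/3 - 5*v^3/6 + v^2 - v + 1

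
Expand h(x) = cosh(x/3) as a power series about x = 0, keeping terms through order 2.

Differentiate repeatedly and evaluate at the center.
[x^0] = 1;  [x^1] = 0;  [x^2] = 1/18.

x^2/18 + 1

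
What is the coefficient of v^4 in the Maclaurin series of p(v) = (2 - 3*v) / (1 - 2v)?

8

Distribute the polynomial across the series and collect like powers.
p(0) = 2
p′(0) = 1
p′′(0) = 4
p′′′(0) = 24
p^(4)(0) = 192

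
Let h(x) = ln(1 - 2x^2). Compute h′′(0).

Differentiate repeatedly and evaluate at the center.
The coefficient of x^2 in the expansion is -2, so h′′(0) = 2! * (-2) = -4.

-4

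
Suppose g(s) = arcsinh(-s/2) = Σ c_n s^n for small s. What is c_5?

Compute the successive derivatives at the expansion point and divide by k!.
g(0) = 0
g′(0) = -1/2
g′′(0) = 0
g′′′(0) = 1/8
g^(4)(0) = 0
g^(5)(0) = -9/32
So c_5 = g^(5)(0)/5! = -3/1280.

-3/1280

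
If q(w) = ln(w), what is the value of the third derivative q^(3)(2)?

From the series, [(w - 2)^3] q = 1/24; multiply by 3! = 6 to get 1/4.

1/4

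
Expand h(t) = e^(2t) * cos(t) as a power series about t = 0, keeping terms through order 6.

Write out both Maclaurin series and multiply, keeping only the needed powers.
[t^0] = 1;  [t^1] = 2;  [t^2] = 3/2;  [t^3] = 1/3;  [t^4] = -7/24;  [t^5] = -19/60;  [t^6] = -13/80.

-13*t^6/80 - 19*t^5/60 - 7*t^4/24 + t^3/3 + 3*t^2/2 + 2*t + 1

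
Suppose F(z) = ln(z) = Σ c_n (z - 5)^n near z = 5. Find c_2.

[(z - 5)^0] = ln(5);  [(z - 5)^1] = 1/5;  [(z - 5)^2] = -1/50.
So c_2 = F′′(5)/2! = -1/50.

-1/50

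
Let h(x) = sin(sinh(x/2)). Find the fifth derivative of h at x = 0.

Let u equal the inner series; expand the outer function in u and truncate.
The coefficient of x^5 in the expansion is -1/480, so h^(5)(0) = 5! * (-1/480) = -1/4.

-1/4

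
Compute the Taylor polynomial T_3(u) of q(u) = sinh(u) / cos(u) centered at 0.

2*u^3/3 + u

Divide the numerator series by the denominator series (power-series long division).
[u^0] = 0;  [u^1] = 1;  [u^2] = 0;  [u^3] = 2/3.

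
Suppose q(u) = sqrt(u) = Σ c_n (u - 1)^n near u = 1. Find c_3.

Compute the successive derivatives at the expansion point and divide by k!.
q(1) = 1
q′(1) = 1/2
q′′(1) = -1/4
q′′′(1) = 3/8

1/16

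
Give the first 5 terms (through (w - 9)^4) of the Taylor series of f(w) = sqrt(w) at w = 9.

-5*(w - 9)^4/279936 + (w - 9)^3/3888 - (w - 9)^2/216 + (w - 9)/6 + 3

Compute the successive derivatives at the expansion point and divide by k!.
f(9) = 3
f′(9) = 1/6
f′′(9) = -1/108
f′′′(9) = 1/648
f^(4)(9) = -5/11664
The Taylor polynomial is Σ f^(k)(9)/k! · (w - 9)^k.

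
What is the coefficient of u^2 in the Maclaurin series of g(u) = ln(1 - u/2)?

-1/8

g(0) = 0
g′(0) = -1/2
g′′(0) = -1/4
So c_2 = g′′(0)/2! = -1/8.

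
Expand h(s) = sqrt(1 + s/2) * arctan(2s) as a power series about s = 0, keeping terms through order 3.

-131*s^3/48 + s^2/2 + 2*s

Expand each factor separately, then convolve coefficients.
[s^0] = 0;  [s^1] = 2;  [s^2] = 1/2;  [s^3] = -131/48.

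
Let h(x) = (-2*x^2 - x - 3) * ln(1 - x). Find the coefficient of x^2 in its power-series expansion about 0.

5/2

Multiply each power in the prefactor through the base expansion.
[x^0] = 0;  [x^1] = 3;  [x^2] = 5/2.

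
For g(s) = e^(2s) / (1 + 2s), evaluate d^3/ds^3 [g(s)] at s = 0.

-16

Write out both Maclaurin series and multiply, keeping only the needed powers.
From the series, [s^3] g = -8/3; multiply by 3! = 6 to get -16.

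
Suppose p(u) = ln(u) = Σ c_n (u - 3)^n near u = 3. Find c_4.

-1/324

p(3) = ln(3)
p′(3) = 1/3
p′′(3) = -1/9
p′′′(3) = 2/27
p^(4)(3) = -2/27
Then c_k = p^(k)(3)/k! gives each Taylor coefficient.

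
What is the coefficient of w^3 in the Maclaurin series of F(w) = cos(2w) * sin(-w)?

Expand each factor separately, then convolve coefficients.
F(0) = 0
F′(0) = -1
F′′(0) = 0
F′′′(0) = 13

13/6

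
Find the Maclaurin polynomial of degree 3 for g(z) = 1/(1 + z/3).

g(0) = 1
g′(0) = -1/3
g′′(0) = 2/9
g′′′(0) = -2/9
Then c_k = g^(k)(0)/k! gives each Taylor coefficient.

-z^3/27 + z^2/9 - z/3 + 1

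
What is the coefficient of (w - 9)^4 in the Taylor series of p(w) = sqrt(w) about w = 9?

-5/279936

p(9) = 3
p′(9) = 1/6
p′′(9) = -1/108
p′′′(9) = 1/648
p^(4)(9) = -5/11664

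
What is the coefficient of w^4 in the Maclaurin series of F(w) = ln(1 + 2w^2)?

-2

Compute the successive derivatives at the expansion point and divide by k!.
F(0) = 0
F′(0) = 0
F′′(0) = 4
F′′′(0) = 0
F^(4)(0) = -48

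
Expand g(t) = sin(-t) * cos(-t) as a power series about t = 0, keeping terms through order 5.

Multiply the two series term by term and collect like powers.
[t^0] = 0;  [t^1] = -1;  [t^2] = 0;  [t^3] = 2/3;  [t^4] = 0;  [t^5] = -2/15.

-2*t^5/15 + 2*t^3/3 - t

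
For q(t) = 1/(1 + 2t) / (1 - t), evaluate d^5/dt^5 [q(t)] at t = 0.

Expand each factor separately, then convolve coefficients.
From the series, [t^5] q = -21; multiply by 5! = 120 to get -2520.

-2520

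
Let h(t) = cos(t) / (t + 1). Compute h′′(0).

1

Multiply the numerator's expansion by the denominator's geometric series.
The coefficient of t^2 in the expansion is 1/2, so h′′(0) = 2! * (1/2) = 1.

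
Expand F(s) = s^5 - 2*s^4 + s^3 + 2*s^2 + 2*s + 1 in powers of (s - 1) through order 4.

3*(s - 1)^4 + 3*(s - 1)^3 + 3*(s - 1)^2 + 6*(s - 1) + 5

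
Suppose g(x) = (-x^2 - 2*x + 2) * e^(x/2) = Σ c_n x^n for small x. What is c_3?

Shift and add copies of the series according to the polynomial's terms.
g(0) = 2
g′(0) = -1
g′′(0) = -7/2
g′′′(0) = -17/4
So c_3 = g′′′(0)/3! = -17/24.

-17/24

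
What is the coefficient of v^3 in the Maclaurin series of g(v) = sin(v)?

-1/6

Compute the successive derivatives at the expansion point and divide by k!.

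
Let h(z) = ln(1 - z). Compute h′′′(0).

The coefficient of z^3 in the expansion is -1/3, so h′′′(0) = 3! * (-1/3) = -2.

-2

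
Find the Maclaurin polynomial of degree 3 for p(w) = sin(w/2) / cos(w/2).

Divide the numerator series by the denominator series (power-series long division).
p(0) = 0
p′(0) = 1/2
p′′(0) = 0
p′′′(0) = 1/4

w^3/24 + w/2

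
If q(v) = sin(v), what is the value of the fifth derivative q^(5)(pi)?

The coefficient of (v - pi)^5 in the expansion is -1/120, so q^(5)(pi) = 5! * (-1/120) = -1.

-1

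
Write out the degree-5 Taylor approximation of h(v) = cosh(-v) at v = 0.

v^4/24 + v^2/2 + 1

Use the known series and substitute for the argument.
[v^0] = 1;  [v^1] = 0;  [v^2] = 1/2;  [v^3] = 0;  [v^4] = 1/24;  [v^5] = 0.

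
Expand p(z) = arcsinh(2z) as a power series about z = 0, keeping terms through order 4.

[z^0] = 0;  [z^1] = 2;  [z^2] = 0;  [z^3] = -4/3;  [z^4] = 0.

-4*z^3/3 + 2*z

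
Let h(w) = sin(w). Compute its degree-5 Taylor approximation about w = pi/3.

(w - pi/3)^5/240 + sqrt(3)*(w - pi/3)^4/48 - (w - pi/3)^3/12 - sqrt(3)*(w - pi/3)^2/4 + (w - pi/3)/2 + sqrt(3)/2

[(w - pi/3)^0] = sqrt(3)/2;  [(w - pi/3)^1] = 1/2;  [(w - pi/3)^2] = -sqrt(3)/4;  [(w - pi/3)^3] = -1/12;  [(w - pi/3)^4] = sqrt(3)/48;  [(w - pi/3)^5] = 1/240.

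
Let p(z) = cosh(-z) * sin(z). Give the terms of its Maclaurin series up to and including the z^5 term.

-z^5/30 + z^3/3 + z

Write out both Maclaurin series and multiply, keeping only the needed powers.
p(0) = 0
p′(0) = 1
p′′(0) = 0
p′′′(0) = 2
p^(4)(0) = 0
p^(5)(0) = -4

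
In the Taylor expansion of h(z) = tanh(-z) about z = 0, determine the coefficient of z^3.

1/3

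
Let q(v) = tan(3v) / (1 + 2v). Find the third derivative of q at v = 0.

Multiply the two series term by term and collect like powers.
The coefficient of v^3 in the expansion is 21, so q′′′(0) = 3! * (21) = 126.

126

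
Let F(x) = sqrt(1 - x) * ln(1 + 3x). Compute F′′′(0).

261/4

Expand each factor separately, then convolve coefficients.
The coefficient of x^3 in the expansion is 87/8, so F′′′(0) = 3! * (87/8) = 261/4.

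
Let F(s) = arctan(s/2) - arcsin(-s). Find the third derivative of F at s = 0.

Combine the two series term by term.
The coefficient of s^3 in the expansion is 1/8, so F′′′(0) = 3! * (1/8) = 3/4.

3/4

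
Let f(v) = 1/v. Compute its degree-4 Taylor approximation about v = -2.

-(v + 2)^4/32 - (v + 2)^3/16 - (v + 2)^2/8 - (v + 2)/4 - 1/2

Apply the Taylor formula c_k = f^(k)(a)/k!.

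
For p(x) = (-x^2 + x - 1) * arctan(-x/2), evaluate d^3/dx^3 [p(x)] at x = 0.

11/4

Multiply each power in the prefactor through the base expansion.
The coefficient of x^3 in the expansion is 11/24, so p′′′(0) = 3! * (11/24) = 11/4.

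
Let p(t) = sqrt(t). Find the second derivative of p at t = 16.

-1/256

Use the known series and substitute for the argument.
The coefficient of (t - 16)^2 in the expansion is -1/512, so p′′(16) = 2! * (-1/512) = -1/256.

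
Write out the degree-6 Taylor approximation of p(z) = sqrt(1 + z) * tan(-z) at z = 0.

Write out both Maclaurin series and multiply, keeping only the needed powers.
p(0) = 0
p′(0) = -1
p′′(0) = -1
p′′′(0) = -5/4
p^(4)(0) = -11/2
p^(5)(0) = -101/16
p^(6)(0) = -1323/16

-147*z^6/1280 - 101*z^5/1920 - 11*z^4/48 - 5*z^3/24 - z^2/2 - z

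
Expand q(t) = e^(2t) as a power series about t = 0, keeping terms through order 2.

2*t^2 + 2*t + 1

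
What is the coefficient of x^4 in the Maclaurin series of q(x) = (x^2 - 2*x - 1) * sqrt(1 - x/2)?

Multiply each power in the prefactor through the base expansion.
[x^0] = -1;  [x^1] = -7/4;  [x^2] = 49/32;  [x^3] = -23/128;  [x^4] = -27/2048.

-27/2048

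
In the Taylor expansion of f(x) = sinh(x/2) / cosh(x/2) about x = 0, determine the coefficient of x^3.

Write the quotient as an unknown series and match coefficients against numerator = denominator · series.
f(0) = 0
f′(0) = 1/2
f′′(0) = 0
f′′′(0) = -1/4
So c_3 = f′′′(0)/3! = -1/24.

-1/24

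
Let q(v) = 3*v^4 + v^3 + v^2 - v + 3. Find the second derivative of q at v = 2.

From the series, [(v - 2)^2] q = 79; multiply by 2! = 2 to get 158.

158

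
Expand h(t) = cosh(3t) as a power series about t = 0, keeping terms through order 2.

h(0) = 1
h′(0) = 0
h′′(0) = 9

9*t^2/2 + 1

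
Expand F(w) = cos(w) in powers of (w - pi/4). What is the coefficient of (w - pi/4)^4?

sqrt(2)/48

F(pi/4) = sqrt(2)/2
F′(pi/4) = -sqrt(2)/2
F′′(pi/4) = -sqrt(2)/2
F′′′(pi/4) = sqrt(2)/2
F^(4)(pi/4) = sqrt(2)/2
Then c_k = F^(k)(pi/4)/k! gives each Taylor coefficient.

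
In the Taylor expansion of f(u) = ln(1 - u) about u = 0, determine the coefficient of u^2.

-1/2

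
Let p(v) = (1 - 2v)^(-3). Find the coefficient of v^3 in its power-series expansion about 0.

Compute the successive derivatives at the expansion point and divide by k!.
p(0) = 1
p′(0) = 6
p′′(0) = 48
p′′′(0) = 480
The Taylor polynomial is Σ p^(k)(0)/k! · v^k.

80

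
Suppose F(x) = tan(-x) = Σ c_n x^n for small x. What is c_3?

-1/3

Differentiate repeatedly and evaluate at the center.
F(0) = 0
F′(0) = -1
F′′(0) = 0
F′′′(0) = -2
So c_3 = F′′′(0)/3! = -1/3.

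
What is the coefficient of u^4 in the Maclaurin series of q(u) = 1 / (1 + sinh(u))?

Write 1/(1+u) = 1 - u + u^2 - u^3 + ... and substitute the series for u.
So c_4 = q^(4)(0)/4! = 4/3.

4/3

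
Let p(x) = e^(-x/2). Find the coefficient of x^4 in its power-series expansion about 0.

1/384

p(0) = 1
p′(0) = -1/2
p′′(0) = 1/4
p′′′(0) = -1/8
p^(4)(0) = 1/16
Dividing each by k! gives the coefficients c_0, ..., c_4.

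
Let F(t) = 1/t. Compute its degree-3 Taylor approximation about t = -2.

F(-2) = -1/2
F′(-2) = -1/4
F′′(-2) = -1/4
F′′′(-2) = -3/8

-(t + 2)^3/16 - (t + 2)^2/8 - (t + 2)/4 - 1/2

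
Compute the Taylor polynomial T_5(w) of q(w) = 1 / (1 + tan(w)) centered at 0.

Expand as Σ (-1)^k u^k with u equal to the inner function's series.
q(0) = 1
q′(0) = -1
q′′(0) = 2
q′′′(0) = -8
q^(4)(0) = 40
q^(5)(0) = -256
The Taylor polynomial is Σ q^(k)(0)/k! · w^k.

-32*w^5/15 + 5*w^4/3 - 4*w^3/3 + w^2 - w + 1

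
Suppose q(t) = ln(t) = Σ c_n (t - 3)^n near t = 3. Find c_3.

1/81

Use the known series and substitute for the argument.
q(3) = ln(3)
q′(3) = 1/3
q′′(3) = -1/9
q′′′(3) = 2/27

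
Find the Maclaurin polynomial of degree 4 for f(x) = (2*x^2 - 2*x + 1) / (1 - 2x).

Distribute the polynomial across the series and collect like powers.
[x^0] = 1;  [x^1] = 0;  [x^2] = 2;  [x^3] = 4;  [x^4] = 8.

8*x^4 + 4*x^3 + 2*x^2 + 1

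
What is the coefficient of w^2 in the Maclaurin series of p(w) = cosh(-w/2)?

1/8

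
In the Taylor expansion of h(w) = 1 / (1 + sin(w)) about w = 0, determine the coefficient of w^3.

-5/6

Write 1/(1+u) = 1 - u + u^2 - u^3 + ... and substitute the series for u.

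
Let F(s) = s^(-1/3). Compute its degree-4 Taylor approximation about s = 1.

35*(s - 1)^4/243 - 14*(s - 1)^3/81 + 2*(s - 1)^2/9 - (s - 1)/3 + 1

Use the known series and substitute for the argument.
F(1) = 1
F′(1) = -1/3
F′′(1) = 4/9
F′′′(1) = -28/27
F^(4)(1) = 280/81
Dividing each by k! gives the coefficients c_0, ..., c_4.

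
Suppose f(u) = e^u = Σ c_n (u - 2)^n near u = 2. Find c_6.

Use the known series and substitute for the argument.
f(2) = e^(2)
f′(2) = e^(2)
f′′(2) = e^(2)
f′′′(2) = e^(2)
f^(4)(2) = e^(2)
f^(5)(2) = e^(2)
f^(6)(2) = e^(2)
So c_6 = f^(6)(2)/6! = e^(2)/720.

e^(2)/720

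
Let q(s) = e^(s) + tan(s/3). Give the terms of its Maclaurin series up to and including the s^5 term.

Add the two expansions coefficient-wise.
q(0) = 1
q′(0) = 4/3
q′′(0) = 1
q′′′(0) = 29/27
q^(4)(0) = 1
q^(5)(0) = 259/243

259*s^5/29160 + s^4/24 + 29*s^3/162 + s^2/2 + 4*s/3 + 1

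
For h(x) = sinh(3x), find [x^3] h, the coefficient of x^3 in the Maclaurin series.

9/2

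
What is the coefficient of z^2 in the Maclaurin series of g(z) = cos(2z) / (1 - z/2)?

Expand each factor separately, then convolve coefficients.
[z^0] = 1;  [z^1] = 1/2;  [z^2] = -7/4.

-7/4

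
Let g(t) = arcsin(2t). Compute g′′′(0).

Differentiate repeatedly and evaluate at the center.
The coefficient of t^3 in the expansion is 4/3, so g′′′(0) = 3! * (4/3) = 8.

8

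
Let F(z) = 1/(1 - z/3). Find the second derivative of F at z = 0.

From the series, [z^2] F = 1/9; multiply by 2! = 2 to get 2/9.

2/9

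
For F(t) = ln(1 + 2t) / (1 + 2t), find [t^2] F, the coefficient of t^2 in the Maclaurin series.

Multiply the two series term by term and collect like powers.
[t^0] = 0;  [t^1] = 2;  [t^2] = -6.

-6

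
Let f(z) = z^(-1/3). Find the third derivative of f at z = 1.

-28/27

Use the known series and substitute for the argument.
The coefficient of (z - 1)^3 in the expansion is -14/81, so f′′′(1) = 3! * (-14/81) = -28/27.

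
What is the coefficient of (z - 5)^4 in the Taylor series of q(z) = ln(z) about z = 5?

q(5) = ln(5)
q′(5) = 1/5
q′′(5) = -1/25
q′′′(5) = 2/125
q^(4)(5) = -6/625
So c_4 = q^(4)(5)/4! = -1/2500.

-1/2500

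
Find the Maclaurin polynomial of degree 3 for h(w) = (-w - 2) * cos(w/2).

Distribute the polynomial across the series and collect like powers.
[w^0] = -2;  [w^1] = -1;  [w^2] = 1/4;  [w^3] = 1/8.

w^3/8 + w^2/4 - w - 2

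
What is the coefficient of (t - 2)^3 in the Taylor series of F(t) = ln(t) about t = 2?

F(2) = ln(2)
F′(2) = 1/2
F′′(2) = -1/4
F′′′(2) = 1/4
Dividing each by k! gives the coefficients c_0, ..., c_3.

1/24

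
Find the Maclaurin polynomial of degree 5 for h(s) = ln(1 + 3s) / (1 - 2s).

Multiply the two series term by term and collect like powers.
[s^0] = 0;  [s^1] = 3;  [s^2] = 3/2;  [s^3] = 12;  [s^4] = 15/4;  [s^5] = 561/10.

561*s^5/10 + 15*s^4/4 + 12*s^3 + 3*s^2/2 + 3*s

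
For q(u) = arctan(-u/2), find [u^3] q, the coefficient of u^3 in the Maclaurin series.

1/24

Differentiate repeatedly and evaluate at the center.
So c_3 = q′′′(0)/3! = 1/24.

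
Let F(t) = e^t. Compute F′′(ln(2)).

2

Apply the Taylor formula c_k = f^(k)(a)/k!.
From the series, [(t - ln(2))^2] F = 1; multiply by 2! = 2 to get 2.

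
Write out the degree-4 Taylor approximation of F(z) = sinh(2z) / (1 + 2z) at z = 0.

-56*z^4/3 + 28*z^3/3 - 4*z^2 + 2*z

Write out both Maclaurin series and multiply, keeping only the needed powers.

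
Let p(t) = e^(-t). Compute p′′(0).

1

Use the known series and substitute for the argument.
The coefficient of t^2 in the expansion is 1/2, so p′′(0) = 2! * (1/2) = 1.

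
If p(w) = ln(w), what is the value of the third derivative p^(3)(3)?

2/27

The coefficient of (w - 3)^3 in the expansion is 1/81, so p′′′(3) = 3! * (1/81) = 2/27.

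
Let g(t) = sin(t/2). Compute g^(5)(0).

The coefficient of t^5 in the expansion is 1/3840, so g^(5)(0) = 5! * (1/3840) = 1/32.

1/32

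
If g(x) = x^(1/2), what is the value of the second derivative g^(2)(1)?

-1/4

From the series, [(x - 1)^2] g = -1/8; multiply by 2! = 2 to get -1/4.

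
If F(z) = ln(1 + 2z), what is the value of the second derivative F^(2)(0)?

-4

Use the known series and substitute for the argument.
The coefficient of z^2 in the expansion is -2, so F′′(0) = 2! * (-2) = -4.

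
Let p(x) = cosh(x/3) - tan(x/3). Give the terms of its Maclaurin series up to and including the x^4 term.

x^4/1944 - x^3/81 + x^2/18 - x/3 + 1

Add the two expansions coefficient-wise.
p(0) = 1
p′(0) = -1/3
p′′(0) = 1/9
p′′′(0) = -2/27
p^(4)(0) = 1/81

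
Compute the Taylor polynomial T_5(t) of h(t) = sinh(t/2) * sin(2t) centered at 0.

Take the Cauchy product of the two expansions.

-5*t^4/8 + t^2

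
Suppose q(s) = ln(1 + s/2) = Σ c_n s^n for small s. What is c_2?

q(0) = 0
q′(0) = 1/2
q′′(0) = -1/4
The Taylor polynomial is Σ q^(k)(0)/k! · s^k.

-1/8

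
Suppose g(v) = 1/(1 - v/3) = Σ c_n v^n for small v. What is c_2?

1/9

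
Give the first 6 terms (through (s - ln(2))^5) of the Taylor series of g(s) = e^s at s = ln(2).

Differentiate repeatedly and evaluate at the center.
[(s - ln(2))^0] = 2;  [(s - ln(2))^1] = 2;  [(s - ln(2))^2] = 1;  [(s - ln(2))^3] = 1/3;  [(s - ln(2))^4] = 1/12;  [(s - ln(2))^5] = 1/60.

(s - ln(2))^5/60 + (s - ln(2))^4/12 + (s - ln(2))^3/3 + (s - ln(2))^2 + 2*(s - ln(2)) + 2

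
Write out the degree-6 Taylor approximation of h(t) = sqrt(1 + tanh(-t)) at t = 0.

-721*t^6/46080 - 121*t^5/3840 + 17*t^4/384 + 5*t^3/48 - t^2/8 - t/2 + 1

Substitute the inner expansion into the outer series and collect powers.
[t^0] = 1;  [t^1] = -1/2;  [t^2] = -1/8;  [t^3] = 5/48;  [t^4] = 17/384;  [t^5] = -121/3840;  [t^6] = -721/46080.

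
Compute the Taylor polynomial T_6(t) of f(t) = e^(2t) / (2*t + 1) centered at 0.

Multiply the numerator's expansion by the denominator's geometric series.
[t^0] = 1;  [t^1] = 0;  [t^2] = 2;  [t^3] = -8/3;  [t^4] = 6;  [t^5] = -176/15;  [t^6] = 212/9.

212*t^6/9 - 176*t^5/15 + 6*t^4 - 8*t^3/3 + 2*t^2 + 1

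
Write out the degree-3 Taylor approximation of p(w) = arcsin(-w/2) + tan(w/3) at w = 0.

Expand each term separately and add.
p(0) = 0
p′(0) = -1/6
p′′(0) = 0
p′′′(0) = -11/216
Then c_k = p^(k)(0)/k! gives each Taylor coefficient.

-11*w^3/1296 - w/6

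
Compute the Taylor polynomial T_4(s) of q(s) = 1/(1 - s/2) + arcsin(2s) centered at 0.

Expand each term separately and add.

s^4/16 + 35*s^3/24 + s^2/4 + 5*s/2 + 1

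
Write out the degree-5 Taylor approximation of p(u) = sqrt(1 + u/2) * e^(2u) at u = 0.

Take the Cauchy product of the two expansions.

49553*u^5/122880 + 1947*u^4/2048 + 683*u^3/384 + 79*u^2/32 + 9*u/4 + 1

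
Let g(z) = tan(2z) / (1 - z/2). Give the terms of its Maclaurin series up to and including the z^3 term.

19*z^3/6 + z^2 + 2*z

Take the Cauchy product of the two expansions.
[z^0] = 0;  [z^1] = 2;  [z^2] = 1;  [z^3] = 19/6.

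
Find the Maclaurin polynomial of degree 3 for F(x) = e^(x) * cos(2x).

-11*x^3/6 - 3*x^2/2 + x + 1

Expand each factor separately, then convolve coefficients.
[x^0] = 1;  [x^1] = 1;  [x^2] = -3/2;  [x^3] = -11/6.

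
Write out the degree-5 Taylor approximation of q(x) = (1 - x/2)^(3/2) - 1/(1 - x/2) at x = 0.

Expand each term separately and add.
[x^0] = 0;  [x^1] = -5/4;  [x^2] = -5/32;  [x^3] = -15/128;  [x^4] = -125/2048;  [x^5] = -253/8192.

-253*x^5/8192 - 125*x^4/2048 - 15*x^3/128 - 5*x^2/32 - 5*x/4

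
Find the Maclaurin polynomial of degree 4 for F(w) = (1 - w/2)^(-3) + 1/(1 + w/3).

Add the two expansions coefficient-wise.
[w^0] = 2;  [w^1] = 7/6;  [w^2] = 29/18;  [w^3] = 131/108;  [w^4] = 1231/1296.

1231*w^4/1296 + 131*w^3/108 + 29*w^2/18 + 7*w/6 + 2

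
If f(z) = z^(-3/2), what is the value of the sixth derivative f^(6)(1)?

From the series, [(z - 1)^6] f = 3003/1024; multiply by 6! = 720 to get 135135/64.

135135/64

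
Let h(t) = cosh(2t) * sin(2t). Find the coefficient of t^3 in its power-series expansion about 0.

8/3

Multiply the two series term by term and collect like powers.
h(0) = 0
h′(0) = 2
h′′(0) = 0
h′′′(0) = 16
So c_3 = h′′′(0)/3! = 8/3.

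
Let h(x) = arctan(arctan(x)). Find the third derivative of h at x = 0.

-4

Substitute the inner expansion into the outer series and collect powers.
The coefficient of x^3 in the expansion is -2/3, so h′′′(0) = 3! * (-2/3) = -4.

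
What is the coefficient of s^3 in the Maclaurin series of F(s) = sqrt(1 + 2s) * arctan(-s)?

Multiply the two series term by term and collect like powers.
F(0) = 0
F′(0) = -1
F′′(0) = -2
F′′′(0) = 5
So c_3 = F′′′(0)/3! = 5/6.

5/6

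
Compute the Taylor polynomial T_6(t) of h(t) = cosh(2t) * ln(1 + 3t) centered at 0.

-165*t^6 + 343*t^5/5 - 117*t^4/4 + 15*t^3 - 9*t^2/2 + 3*t

Expand each factor separately, then convolve coefficients.
h(0) = 0
h′(0) = 3
h′′(0) = -9
h′′′(0) = 90
h^(4)(0) = -702
h^(5)(0) = 8232
h^(6)(0) = -118800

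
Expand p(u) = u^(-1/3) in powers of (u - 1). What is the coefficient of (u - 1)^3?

-14/81

[(u - 1)^0] = 1;  [(u - 1)^1] = -1/3;  [(u - 1)^2] = 2/9;  [(u - 1)^3] = -14/81.
So c_3 = p′′′(1)/3! = -14/81.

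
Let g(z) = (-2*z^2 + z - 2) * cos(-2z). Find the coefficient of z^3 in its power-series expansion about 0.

Multiply each power in the prefactor through the base expansion.
g(0) = -2
g′(0) = 1
g′′(0) = 4
g′′′(0) = -12
Then c_k = g^(k)(0)/k! gives each Taylor coefficient.

-2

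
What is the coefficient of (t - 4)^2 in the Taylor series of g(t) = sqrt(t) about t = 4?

g(4) = 2
g′(4) = 1/4
g′′(4) = -1/32
So c_2 = g′′(4)/2! = -1/64.

-1/64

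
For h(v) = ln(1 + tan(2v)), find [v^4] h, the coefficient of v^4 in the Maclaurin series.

Let u equal the inner series; expand the outer function in u and truncate.
h(0) = 0
h′(0) = 2
h′′(0) = -4
h′′′(0) = 32
h^(4)(0) = -224

-28/3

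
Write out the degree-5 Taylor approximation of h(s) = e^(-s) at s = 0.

-s^5/120 + s^4/24 - s^3/6 + s^2/2 - s + 1

h(0) = 1
h′(0) = -1
h′′(0) = 1
h′′′(0) = -1
h^(4)(0) = 1
h^(5)(0) = -1
Dividing each by k! gives the coefficients c_0, ..., c_5.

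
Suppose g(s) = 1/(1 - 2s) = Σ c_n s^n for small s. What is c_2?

4

c_2 = g′′(0)/2! = 4.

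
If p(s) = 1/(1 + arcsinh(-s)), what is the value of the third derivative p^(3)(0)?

Substitute the inner expansion into the outer series and collect powers.
The coefficient of s^3 in the expansion is 5/6, so p′′′(0) = 3! * (5/6) = 5.

5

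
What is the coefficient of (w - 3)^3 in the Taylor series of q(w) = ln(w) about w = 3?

q(3) = ln(3)
q′(3) = 1/3
q′′(3) = -1/9
q′′′(3) = 2/27

1/81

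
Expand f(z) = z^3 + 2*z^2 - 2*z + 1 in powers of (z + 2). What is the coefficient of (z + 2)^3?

1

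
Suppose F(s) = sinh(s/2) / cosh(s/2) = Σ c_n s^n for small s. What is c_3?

Divide the numerator series by the denominator series (power-series long division).
[s^0] = 0;  [s^1] = 1/2;  [s^2] = 0;  [s^3] = -1/24.
So c_3 = F′′′(0)/3! = -1/24.

-1/24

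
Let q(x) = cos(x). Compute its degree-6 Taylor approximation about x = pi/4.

-sqrt(2)*(x - pi/4)^6/1440 - sqrt(2)*(x - pi/4)^5/240 + sqrt(2)*(x - pi/4)^4/48 + sqrt(2)*(x - pi/4)^3/12 - sqrt(2)*(x - pi/4)^2/4 - sqrt(2)*(x - pi/4)/2 + sqrt(2)/2

q(pi/4) = sqrt(2)/2
q′(pi/4) = -sqrt(2)/2
q′′(pi/4) = -sqrt(2)/2
q′′′(pi/4) = sqrt(2)/2
q^(4)(pi/4) = sqrt(2)/2
q^(5)(pi/4) = -sqrt(2)/2
q^(6)(pi/4) = -sqrt(2)/2
Then c_k = q^(k)(pi/4)/k! gives each Taylor coefficient.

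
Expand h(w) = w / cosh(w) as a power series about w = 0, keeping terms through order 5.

5*w^5/24 - w^3/2 + w

Write the quotient as an unknown series and match coefficients against numerator = denominator · series.
h(0) = 0
h′(0) = 1
h′′(0) = 0
h′′′(0) = -3
h^(4)(0) = 0
h^(5)(0) = 25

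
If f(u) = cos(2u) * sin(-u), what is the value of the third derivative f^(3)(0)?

13

Take the Cauchy product of the two expansions.
The coefficient of u^3 in the expansion is 13/6, so f′′′(0) = 3! * (13/6) = 13.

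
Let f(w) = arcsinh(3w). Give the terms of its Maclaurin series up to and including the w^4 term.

-9*w^3/2 + 3*w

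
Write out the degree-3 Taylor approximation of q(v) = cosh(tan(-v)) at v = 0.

v^2/2 + 1

Plug the Maclaurin series of the inner function into that of the outer and collect terms.
[v^0] = 1;  [v^1] = 0;  [v^2] = 1/2;  [v^3] = 0.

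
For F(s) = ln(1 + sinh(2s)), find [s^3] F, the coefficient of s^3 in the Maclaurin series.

4

Substitute the inner expansion into the outer series and collect powers.
So c_3 = F′′′(0)/3! = 4.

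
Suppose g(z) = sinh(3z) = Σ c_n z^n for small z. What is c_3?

9/2

Apply the Taylor formula c_k = f^(k)(a)/k!.
g(0) = 0
g′(0) = 3
g′′(0) = 0
g′′′(0) = 27
Dividing each by k! gives the coefficients c_0, ..., c_3.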